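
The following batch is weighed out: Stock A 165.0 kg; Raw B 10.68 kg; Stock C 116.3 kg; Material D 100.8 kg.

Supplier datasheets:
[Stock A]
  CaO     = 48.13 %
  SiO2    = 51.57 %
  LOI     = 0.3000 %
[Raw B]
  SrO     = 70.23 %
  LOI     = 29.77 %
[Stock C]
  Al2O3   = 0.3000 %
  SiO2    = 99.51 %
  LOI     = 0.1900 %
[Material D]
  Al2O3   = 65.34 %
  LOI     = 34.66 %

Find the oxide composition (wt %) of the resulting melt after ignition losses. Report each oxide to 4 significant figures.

Full float precision is carried at each step — intermediates are shown, with 4-significant-figure rounding, in the working — every reported figure undergoes a single rounding. All derived quantities (the yield, the four compositions, glass mass, ignition loss, totals) are computed from the weighed amounts at 353.9 kg of glass in full float precision, as given in the problem or answer text.
Per-oxide mass from batch:
  CaO: 165.0·0.4813 = 79.41 kg
  SrO: 10.68·0.7023 = 7.501 kg
  Al2O3: 116.3·0.003000 + 100.8·0.6534 = 66.21 kg
  SiO2: 165.0·0.5157 + 116.3·0.9951 = 200.8 kg
LOI: 165.0·0.003000 + 10.68·0.2977 + 116.3·0.001900 + 100.8·0.3466 = 38.83 kg
Resulting glass, batch − LOI: 392.8 − 38.83 = 353.9 kg (= Σ oxide masses)
wt % = oxide mass / glass mass × 100

Glass mass = 353.9 kg (batch 392.8 − LOI 38.83).
Composition: CaO 22.44%, SrO 2.119%, Al2O3 18.71%, SiO2 56.74%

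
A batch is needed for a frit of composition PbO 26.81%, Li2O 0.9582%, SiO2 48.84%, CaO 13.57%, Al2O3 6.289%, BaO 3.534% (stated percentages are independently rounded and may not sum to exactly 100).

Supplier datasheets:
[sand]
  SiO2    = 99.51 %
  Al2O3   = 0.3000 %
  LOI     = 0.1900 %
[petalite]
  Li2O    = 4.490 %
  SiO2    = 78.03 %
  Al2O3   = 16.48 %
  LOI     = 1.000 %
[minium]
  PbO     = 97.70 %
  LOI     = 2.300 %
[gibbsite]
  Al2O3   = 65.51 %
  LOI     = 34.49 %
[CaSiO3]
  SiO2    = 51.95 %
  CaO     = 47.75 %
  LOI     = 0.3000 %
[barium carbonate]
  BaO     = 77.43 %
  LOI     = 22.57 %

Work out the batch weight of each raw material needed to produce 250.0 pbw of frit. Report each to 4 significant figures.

Batch per 250.0 pbw frit:
  sand: 43.78 pbw
  petalite: 53.35 pbw
  minium: 68.60 pbw
  gibbsite: 10.38 pbw
  CaSiO3: 71.05 pbw
  barium carbonate: 11.41 pbw
Total batch = 258.6 pbw; LOI loss = 8.563 pbw; yield = 96.69%

Intermediates are rounded off to 4 significant figures when quoted. All internal work holds full float precision at each step — a single rounding finalizes each reported figure — the derived quantities (the yield, LOI, glass mass, the totals, the six compositions) are carried from the batch weights for 250.0 pbw of glass in exact precision exactly as printed in problem or answer.
Oxide-by-oxide targets in 250.0 pbw frit:
  PbO: 26.81% × 250.0 = 67.03 pbw
  Li2O: 0.9582% × 250.0 = 2.396 pbw
  SiO2: 48.84% × 250.0 = 122.1 pbw
  CaO: 13.57% × 250.0 = 33.92 pbw
  Al2O3: 6.289% × 250.0 = 15.72 pbw
  BaO: 3.534% × 250.0 = 8.835 pbw
Balance tally, oxide-wise, using the reported weights, against the basis in use (sums match the target masses within answer rounding):
  PbO: 68.60·0.9770 = 67.02 pbw (target 67.03 pbw)
  Li2O: 53.35·0.04490 = 2.395 pbw (target 2.396 pbw)
  SiO2: 43.78·0.9951 + 53.35·0.7803 + 71.05·0.5195 = 122.1 pbw (target 122.1 pbw)
  CaO: 71.05·0.4775 = 33.93 pbw (target 33.92 pbw)
  Al2O3: 43.78·0.003000 + 53.35·0.1648 + 10.38·0.6551 = 15.72 pbw (target 15.72 pbw)
  BaO: 11.41·0.7743 = 8.835 pbw (target 8.835 pbw)
Mass balance on the glass: the batch minus its LOI: 250.0 pbw (the Σ of target masses is 250.0 pbw; versus the stated basis of 250.0 pbw — deltas are rounding alone).
Batch grand total — Σ batch = 258.6 pbw; ignition loss, Σ(batch × LOI) = 8.563 pbw; as yield: glass ÷ batch → 96.69%.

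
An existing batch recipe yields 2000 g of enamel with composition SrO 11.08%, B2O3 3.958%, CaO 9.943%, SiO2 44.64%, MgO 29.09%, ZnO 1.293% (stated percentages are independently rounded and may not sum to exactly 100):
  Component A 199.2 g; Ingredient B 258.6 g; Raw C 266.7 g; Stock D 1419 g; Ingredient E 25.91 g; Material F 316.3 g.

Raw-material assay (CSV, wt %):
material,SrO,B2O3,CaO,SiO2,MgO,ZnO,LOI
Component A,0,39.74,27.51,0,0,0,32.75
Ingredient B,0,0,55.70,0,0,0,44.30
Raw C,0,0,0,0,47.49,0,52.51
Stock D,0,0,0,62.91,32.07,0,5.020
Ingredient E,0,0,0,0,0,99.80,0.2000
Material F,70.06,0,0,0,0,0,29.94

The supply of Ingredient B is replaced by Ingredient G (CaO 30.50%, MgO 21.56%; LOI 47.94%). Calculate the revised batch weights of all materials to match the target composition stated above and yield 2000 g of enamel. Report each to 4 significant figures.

The whole derivation maintains exact precision in all steps; working values are printed with 4-significant-figure rounding as written; each reported result is rounded just once — derived quantities are recomputed using the weight values for 2000 g of glass in full precision (glass mass, six oxide percentages, the yield, ignition loss, the totals), as they appear in the problem or answer text.
Per-oxide target masses for 2000 g enamel:
  SrO: 11.08% × 2000 = 221.6 g
  B2O3: 3.958% × 2000 = 79.16 g
  CaO: 9.943% × 2000 = 198.9 g
  SiO2: 44.64% × 2000 = 892.8 g
  MgO: 29.09% × 2000 = 581.8 g
  ZnO: 1.293% × 2000 = 25.86 g
Balance tally, oxide-wise, per the reported batch figures, against the basis in use (sum by sum, the targets are met once rounding is allowed for):
  SrO: 316.3·0.7006 = 221.6 g (target 221.6 g)
  B2O3: 199.2·0.3974 = 79.16 g (target 79.16 g)
  CaO: 199.2·0.2751 + 472.3·0.3050 = 198.9 g (target 198.9 g)
  SiO2: 1419·0.6291 = 892.7 g (target 892.8 g)
  MgO: 472.3·0.2156 + 52.30·0.4749 + 1419·0.3207 = 581.7 g (target 581.8 g)
  ZnO: 25.91·0.9980 = 25.86 g (target 25.86 g)
Mass balance on the glass: Σ batch − LOI loss = 2000 g (the targets, summed, come to 2000 g; with the basis standing at 2000 g — deltas are rounding alone).
Adding the batch up: Σ batch = 2485 g; Σ batch·LOI gives LOI loss = 485.1 g; yield = glass ÷ total batch = 80.48%.

Revised batch per 2000 g enamel:
  Component A: 199.2 g
  Ingredient G: 472.3 g
  Raw C: 52.30 g
  Stock D: 1419 g
  Ingredient E: 25.91 g
  Material F: 316.3 g
Total batch = 2485 g; LOI loss = 485.1 g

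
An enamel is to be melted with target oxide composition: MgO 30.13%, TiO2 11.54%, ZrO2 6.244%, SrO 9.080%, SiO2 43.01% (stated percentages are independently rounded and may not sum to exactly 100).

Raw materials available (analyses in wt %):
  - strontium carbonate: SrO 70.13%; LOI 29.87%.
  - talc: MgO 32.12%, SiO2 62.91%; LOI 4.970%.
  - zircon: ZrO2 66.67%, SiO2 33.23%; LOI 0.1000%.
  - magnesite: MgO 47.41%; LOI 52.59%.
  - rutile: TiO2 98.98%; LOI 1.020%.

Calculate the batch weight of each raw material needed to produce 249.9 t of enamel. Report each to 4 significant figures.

Rounding to 4 significant figures extends to each working value as printed — the working math holds full float precision in all steps; each reported number undergoes a single rounding; the derived quantities are recomputed from the weighed amounts for 249.9 t of glass at full precision (five oxide percentages, glass mass, the yield, ignition loss, the totals) exactly as shown in either problem or answer.
Oxide-by-oxide targets in 249.9 t enamel:
  MgO: 30.13% × 249.9 = 75.29 t
  TiO2: 11.54% × 249.9 = 28.84 t
  ZrO2: 6.244% × 249.9 = 15.60 t
  SrO: 9.080% × 249.9 = 22.69 t
  SiO2: 43.01% × 249.9 = 107.5 t
Per-oxide balance check with the batch weights as given, on the stated basis (oxide sums agree with the targets net of answer rounding effects):
  MgO: 158.5·0.3212 + 51.44·0.4741 = 75.30 t (target 75.29 t)
  TiO2: 29.14·0.9898 = 28.84 t (target 28.84 t)
  ZrO2: 23.40·0.6667 = 15.60 t (target 15.60 t)
  SrO: 32.36·0.7013 = 22.69 t (target 22.69 t)
  SiO2: 158.5·0.6291 + 23.40·0.3323 = 107.5 t (target 107.5 t)
Mass balance on the glass: total charge less LOI = 249.9 t (the Σ of target masses is 249.9 t; basis as stated: 249.9 t — rounding explains the deltas).
Whole-batch sum: Σ batch = 294.8 t; Σ batch·LOI gives LOI loss = 44.92 t; yield: glass divided by total = 84.77%.

Batch per 249.9 t enamel:
  strontium carbonate: 32.36 t
  talc: 158.5 t
  zircon: 23.40 t
  magnesite: 51.44 t
  rutile: 29.14 t
Total batch = 294.8 t; LOI loss = 44.92 t; yield = 84.77%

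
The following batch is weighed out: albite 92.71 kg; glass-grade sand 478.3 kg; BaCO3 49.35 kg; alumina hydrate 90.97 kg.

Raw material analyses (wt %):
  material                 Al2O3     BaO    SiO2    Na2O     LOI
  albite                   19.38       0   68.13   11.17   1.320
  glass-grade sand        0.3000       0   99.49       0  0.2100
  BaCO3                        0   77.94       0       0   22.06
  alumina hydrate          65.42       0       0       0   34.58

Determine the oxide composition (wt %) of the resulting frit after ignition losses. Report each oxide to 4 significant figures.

Values along the way appear rounded to four significant figures in the working; the whole derivation maintains full float precision through every step; each reported result is rounded just once. The derived quantities (LOI, the yield, glass mass, four oxide percentages, totals) are recomputed in full precision from the batch weights per 666.8 kg of glass, as set out in question or answer.
Mass of each oxide from the mix:
  Al2O3: 92.71·0.1938 + 478.3·0.003000 + 90.97·0.6542 = 78.91 kg
  BaO: 49.35·0.7794 = 38.46 kg
  SiO2: 92.71·0.6813 + 478.3·0.9949 = 539.0 kg
  Na2O: 92.71·0.1117 = 10.36 kg
LOI: 92.71·0.01320 + 478.3·0.002100 + 49.35·0.2206 + 90.97·0.3458 = 44.57 kg
Glass = total batch minus LOI = 711.3 − 44.57 = 666.8 kg (= Σ oxide masses)
wt % = 100 × oxide mass / glass mass

Glass mass = 666.8 kg (batch 711.3 − LOI 44.57).
Composition: Al2O3 11.84%, BaO 5.769%, SiO2 80.84%, Na2O 1.553%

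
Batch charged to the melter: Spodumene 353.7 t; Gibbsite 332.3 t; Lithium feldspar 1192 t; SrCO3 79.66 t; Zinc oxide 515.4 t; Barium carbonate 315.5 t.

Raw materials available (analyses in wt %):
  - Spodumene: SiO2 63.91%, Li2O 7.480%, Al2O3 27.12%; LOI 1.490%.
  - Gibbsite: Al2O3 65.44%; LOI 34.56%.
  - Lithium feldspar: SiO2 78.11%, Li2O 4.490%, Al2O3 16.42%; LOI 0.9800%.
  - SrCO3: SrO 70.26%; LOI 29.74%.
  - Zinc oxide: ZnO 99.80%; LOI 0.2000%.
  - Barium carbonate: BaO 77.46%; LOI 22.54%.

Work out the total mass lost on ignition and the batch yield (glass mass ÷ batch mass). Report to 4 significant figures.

The intermediate values appear rounded off to 4 significant figures on the page; full float precision is maintained through the solve. Each reported value sees exactly one rounding. Derived quantities (totals, yield, net glass mass, LOI, the six compositions) are computed from the weighed amounts for 2561 t of glass in full float precision, exactly as printed in the problem or the answer.
Ignition loss by material:
  Spodumene: 353.7 × 0.01490 = 5.270 t
  Gibbsite: 332.3 × 0.3456 = 114.8 t
  Lithium feldspar: 1192 × 0.009800 = 11.68 t
  SrCO3: 79.66 × 0.2974 = 23.69 t
  Zinc oxide: 515.4 × 0.002000 = 1.031 t
  Barium carbonate: 315.5 × 0.2254 = 71.11 t
Total LOI = 227.6 t
Glass = batch − LOI = 2789 − 227.6 = 2561 t

LOI loss = 227.6 t; glass = 2561 t; yield = 91.84%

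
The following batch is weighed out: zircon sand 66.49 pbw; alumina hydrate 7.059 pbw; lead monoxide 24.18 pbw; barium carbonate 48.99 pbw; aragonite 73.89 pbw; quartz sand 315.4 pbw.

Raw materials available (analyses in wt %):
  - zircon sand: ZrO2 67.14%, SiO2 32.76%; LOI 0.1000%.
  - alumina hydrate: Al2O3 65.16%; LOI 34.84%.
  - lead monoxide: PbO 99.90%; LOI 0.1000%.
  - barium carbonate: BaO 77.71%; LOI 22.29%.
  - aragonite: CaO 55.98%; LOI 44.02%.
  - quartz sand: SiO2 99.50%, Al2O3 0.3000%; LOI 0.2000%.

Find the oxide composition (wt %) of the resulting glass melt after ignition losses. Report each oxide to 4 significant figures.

Glass mass = 489.4 pbw (batch 536.0 − LOI 46.63).
Composition: ZrO2 9.122%, CaO 8.452%, SiO2 68.58%, PbO 4.936%, Al2O3 1.133%, BaO 7.779%

Mid-chain values are shown, with 4-significant-figure rounding, alongside each step. The working math keeps full precision in every operation — every reported figure takes a single rounding — all derived quantities are recomputed from the weighed amounts at 489.4 pbw of glass at full precision (six oxide percentages, totals, ignition loss, glass mass, the yield) exactly as shown in the question or the answer.
Mass of each oxide from the mix:
  ZrO2: 66.49·0.6714 = 44.64 pbw
  CaO: 73.89·0.5598 = 41.36 pbw
  SiO2: 66.49·0.3276 + 315.4·0.9950 = 335.6 pbw
  PbO: 24.18·0.9990 = 24.16 pbw
  Al2O3: 7.059·0.6516 + 315.4·0.003000 = 5.546 pbw
  BaO: 48.99·0.7771 = 38.07 pbw
LOI: 66.49·0.001000 + 7.059·0.3484 + 24.18·0.001000 + 48.99·0.2229 + 73.89·0.4402 + 315.4·0.002000 = 46.63 pbw
Glass mass = batch − LOI = 536.0 − 46.63 = 489.4 pbw (= the summed oxide contributions)
wt %: oxide over glass, times 100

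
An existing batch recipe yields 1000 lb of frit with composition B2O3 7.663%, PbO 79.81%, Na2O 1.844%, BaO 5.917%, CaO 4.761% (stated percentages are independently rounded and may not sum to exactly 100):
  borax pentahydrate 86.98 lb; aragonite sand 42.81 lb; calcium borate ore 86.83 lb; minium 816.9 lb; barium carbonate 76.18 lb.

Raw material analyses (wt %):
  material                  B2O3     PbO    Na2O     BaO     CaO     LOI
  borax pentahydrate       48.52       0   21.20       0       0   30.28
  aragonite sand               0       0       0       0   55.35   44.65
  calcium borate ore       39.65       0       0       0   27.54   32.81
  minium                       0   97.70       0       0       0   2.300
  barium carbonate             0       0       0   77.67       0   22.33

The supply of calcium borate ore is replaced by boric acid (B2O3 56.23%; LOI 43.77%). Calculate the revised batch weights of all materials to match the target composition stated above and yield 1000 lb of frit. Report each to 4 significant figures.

Revised batch per 1000 lb frit:
  borax pentahydrate: 86.98 lb
  aragonite sand: 86.02 lb
  boric acid: 61.22 lb
  minium: 816.9 lb
  barium carbonate: 76.18 lb
Total batch = 1127 lb; LOI loss = 127.3 lb

Working values are displayed, rounded to four significant digits, alongside each step; all internal work holds exact precision at all times. A single rounding completes every reported figure; all derived quantities (the five compositions, LOI, net glass mass, the yield, the totals) are carried at full float precision from the weighed amounts on 1000 lb of glass as set out in the problem or answer text.
The oxide mass targets at 1000 lb frit:
  B2O3: 7.663% × 1000 = 76.63 lb
  PbO: 79.81% × 1000 = 798.1 lb
  Na2O: 1.844% × 1000 = 18.44 lb
  BaO: 5.917% × 1000 = 59.17 lb
  CaO: 4.761% × 1000 = 47.61 lb
A balance pass over the oxides, working from each reported weight, for the quoted basis mass (summed amounts equal target values given rounding of the digits):
  B2O3: 86.98·0.4852 + 61.22·0.5623 = 76.63 lb (target 76.63 lb)
  PbO: 816.9·0.9770 = 798.1 lb (target 798.1 lb)
  Na2O: 86.98·0.2120 = 18.44 lb (target 18.44 lb)
  BaO: 76.18·0.7767 = 59.17 lb (target 59.17 lb)
  CaO: 86.02·0.5535 = 47.61 lb (target 47.61 lb)
Auditing the glass mass value: the batch minus its LOI: 1000 lb (oxide target masses add up to 1000 lb; with the basis standing at 1000 lb — any gap is answer rounding).
Batch total: Σ batch = 1127 lb; LOI loss = Σ batch·LOI = 127.3 lb; the yield ratio, glass ÷ batch: 88.70%.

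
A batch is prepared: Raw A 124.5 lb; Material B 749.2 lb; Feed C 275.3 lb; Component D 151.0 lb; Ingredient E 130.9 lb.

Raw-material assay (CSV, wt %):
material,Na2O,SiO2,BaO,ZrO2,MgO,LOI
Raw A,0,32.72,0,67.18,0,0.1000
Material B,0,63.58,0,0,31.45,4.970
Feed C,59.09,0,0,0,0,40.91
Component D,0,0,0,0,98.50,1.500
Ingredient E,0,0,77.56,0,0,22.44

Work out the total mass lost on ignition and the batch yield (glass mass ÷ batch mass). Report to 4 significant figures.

Working values are shown, rounded to four significant figures, when written out; all internal work maintains full precision in every operation. Every reported number is rounded once only; all derived quantities, including yield, LOI, net glass mass, the totals, the five compositions, are recomputed from the weighed amounts at 1249 lb of glass at full float precision exactly as printed in the question or the answer.
Material-by-material LOI:
  Raw A: 124.5 × 0.001000 = 0.1245 lb
  Material B: 749.2 × 0.04970 = 37.24 lb
  Feed C: 275.3 × 0.4091 = 112.6 lb
  Component D: 151.0 × 0.01500 = 2.265 lb
  Ingredient E: 130.9 × 0.2244 = 29.37 lb
Total LOI = 181.6 lb
Glass = batch − LOI = 1431 − 181.6 = 1249 lb

LOI loss = 181.6 lb; glass = 1249 lb; yield = 87.31%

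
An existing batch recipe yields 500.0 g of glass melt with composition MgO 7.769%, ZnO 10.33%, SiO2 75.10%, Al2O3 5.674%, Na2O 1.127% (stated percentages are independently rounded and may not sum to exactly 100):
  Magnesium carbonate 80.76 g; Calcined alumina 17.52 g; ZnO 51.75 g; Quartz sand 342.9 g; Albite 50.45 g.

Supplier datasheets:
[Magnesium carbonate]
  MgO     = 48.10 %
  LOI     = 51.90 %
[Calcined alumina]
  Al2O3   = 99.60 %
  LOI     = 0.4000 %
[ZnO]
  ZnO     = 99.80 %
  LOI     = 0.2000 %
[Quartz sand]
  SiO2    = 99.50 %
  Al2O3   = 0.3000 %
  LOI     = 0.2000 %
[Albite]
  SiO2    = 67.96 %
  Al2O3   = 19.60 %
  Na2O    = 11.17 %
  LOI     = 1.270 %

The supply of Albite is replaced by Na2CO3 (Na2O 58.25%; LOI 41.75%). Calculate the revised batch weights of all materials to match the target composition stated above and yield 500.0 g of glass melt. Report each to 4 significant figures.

Each numeric step maintains full precision in every operation; working values are shown rounded to 4 significant digits — every reported figure takes a single rounding; derived quantities (the totals, ignition loss, yield, five oxide percentages, net glass mass) are re-derived from the batch weights for 500.0 g of glass in full precision, precisely as stated by problem or answer.
The oxide mass targets at 500.0 g glass melt:
  MgO: 7.769% × 500.0 = 38.84 g
  ZnO: 10.33% × 500.0 = 51.65 g
  SiO2: 75.10% × 500.0 = 375.5 g
  Al2O3: 5.674% × 500.0 = 28.37 g
  Na2O: 1.127% × 500.0 = 5.635 g
Checking each oxide sum from the weights as reported, at the basis given (oxide sums agree with the targets up to rounding of the answer):
  MgO: 80.76·0.4810 = 38.85 g (target 38.84 g)
  ZnO: 51.75·0.9980 = 51.65 g (target 51.65 g)
  SiO2: 377.4·0.9950 = 375.5 g (target 375.5 g)
  Al2O3: 27.35·0.9960 + 377.4·0.003000 = 28.37 g (target 28.37 g)
  Na2O: 9.674·0.5825 = 5.635 g (target 5.635 g)
Glass-mass sanity pass: total batch − LOI = 500.0 g (targets for the oxides total 500.0 g; versus the stated basis of 500.0 g — gaps are rounding artifacts).
Batch grand total — Σ batch = 546.9 g; ignition loss, Σ(batch × LOI) = 46.92 g; yield = glass ÷ total batch = 91.42%.

Revised batch per 500.0 g glass melt:
  Magnesium carbonate: 80.76 g
  Calcined alumina: 27.35 g
  ZnO: 51.75 g
  Quartz sand: 377.4 g
  Na2CO3: 9.674 g
Total batch = 546.9 g; LOI loss = 46.92 g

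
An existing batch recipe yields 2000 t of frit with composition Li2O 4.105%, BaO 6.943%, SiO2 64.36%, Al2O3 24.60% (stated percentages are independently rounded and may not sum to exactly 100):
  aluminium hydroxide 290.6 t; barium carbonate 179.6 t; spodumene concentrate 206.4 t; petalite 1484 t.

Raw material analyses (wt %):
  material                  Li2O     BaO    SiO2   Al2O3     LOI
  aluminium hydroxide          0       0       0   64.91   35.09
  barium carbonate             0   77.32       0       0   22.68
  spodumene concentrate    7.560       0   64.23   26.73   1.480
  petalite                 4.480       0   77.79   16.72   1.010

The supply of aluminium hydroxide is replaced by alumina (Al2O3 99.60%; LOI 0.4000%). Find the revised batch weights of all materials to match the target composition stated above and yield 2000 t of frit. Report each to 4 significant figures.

Exact precision is maintained from first step to last; values along the way are printed, with 4-significant-digit rounding, at each printed step; each reported value takes exactly one rounding. The derived quantities are re-derived in exact precision (ignition loss, the yield, the four compositions, net glass mass, totals) using the weight values at 2000 t of glass, as quoted within the problem or the answer.
Target masses of each oxide per 2000 t frit:
  Li2O: 4.105% × 2000 = 82.10 t
  BaO: 6.943% × 2000 = 138.9 t
  SiO2: 64.36% × 2000 = 1287 t
  Al2O3: 24.60% × 2000 = 492.0 t
Oxide-by-oxide audit given the weights on record, relative to the basis at hand (each sum matches its target mass exact up to rounding of places):
  Li2O: 206.4·0.07560 + 1484·0.04480 = 82.09 t (target 82.10 t)
  BaO: 179.6·0.7732 = 138.9 t (target 138.9 t)
  SiO2: 206.4·0.6423 + 1484·0.7779 = 1287 t (target 1287 t)
  Al2O3: 189.4·0.9960 + 206.4·0.2673 + 1484·0.1672 = 491.9 t (target 492.0 t)
Glass mass check: Σ batch − LOI loss = 2000 t (oxide target masses add up to 2000 t; the stated basis being 2000 t — rounding explains the deltas).
Total batch = Σ batch = 2059 t; LOI removed, Σ of batch·LOI: 59.53 t; the yield ratio, glass ÷ batch: 97.11%.

Revised batch per 2000 t frit:
  alumina: 189.4 t
  barium carbonate: 179.6 t
  spodumene concentrate: 206.4 t
  petalite: 1484 t
Total batch = 2059 t; LOI loss = 59.53 t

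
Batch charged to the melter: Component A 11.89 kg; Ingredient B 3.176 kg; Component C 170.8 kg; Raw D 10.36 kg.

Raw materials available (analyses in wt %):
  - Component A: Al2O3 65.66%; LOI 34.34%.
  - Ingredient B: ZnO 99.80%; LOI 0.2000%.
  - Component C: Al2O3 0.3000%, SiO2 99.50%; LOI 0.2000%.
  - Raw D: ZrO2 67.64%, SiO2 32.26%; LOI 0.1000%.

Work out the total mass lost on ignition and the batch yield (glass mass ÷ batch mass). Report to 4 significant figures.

Values along the way are printed, rounded to four significant figures, alongside each step; the whole derivation holds exact precision through the solve — a single rounding yields each reported number; the derived quantities (the totals, LOI, four oxide percentages, net glass mass, yield) are carried in exact precision starting from the weights on 191.8 kg of glass, as quoted within problem or answer.
LOI of each material in turn:
  Component A: 11.89 × 0.3434 = 4.083 kg
  Ingredient B: 3.176 × 0.002000 = 0.006352 kg
  Component C: 170.8 × 0.002000 = 0.3416 kg
  Raw D: 10.36 × 0.001000 = 0.01036 kg
Total LOI = 4.441 kg
Glass = batch − LOI = 196.2 − 4.441 = 191.8 kg

LOI loss = 4.441 kg; glass = 191.8 kg; yield = 97.74%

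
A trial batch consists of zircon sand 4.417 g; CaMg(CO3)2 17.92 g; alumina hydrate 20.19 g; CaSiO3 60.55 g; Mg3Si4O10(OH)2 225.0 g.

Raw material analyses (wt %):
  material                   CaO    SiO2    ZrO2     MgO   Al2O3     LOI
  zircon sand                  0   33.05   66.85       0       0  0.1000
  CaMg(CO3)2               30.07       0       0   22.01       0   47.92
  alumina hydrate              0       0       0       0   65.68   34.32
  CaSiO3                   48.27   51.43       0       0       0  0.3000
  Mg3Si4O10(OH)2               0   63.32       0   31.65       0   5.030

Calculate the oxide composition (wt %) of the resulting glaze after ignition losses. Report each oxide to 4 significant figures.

Glass mass = 301.1 g (batch 328.1 − LOI 27.02).
Composition: CaO 11.50%, SiO2 58.15%, ZrO2 0.9808%, MgO 24.96%, Al2O3 4.405%

Values along the way are shown rounded to four significant figures within the worked lines. The whole derivation keeps exact precision through every step — a single rounding completes every reported figure — derived quantities, which include net glass mass, the totals, the five compositions, ignition loss, the yield, are re-derived in full precision, exactly as printed in problem or answer, using the weight values at 301.1 g of glass.
Oxide masses out of the charge:
  CaO: 17.92·0.3007 + 60.55·0.4827 = 34.62 g
  SiO2: 4.417·0.3305 + 60.55·0.5143 + 225.0·0.6332 = 175.1 g
  ZrO2: 4.417·0.6685 = 2.953 g
  MgO: 17.92·0.2201 + 225.0·0.3165 = 75.16 g
  Al2O3: 20.19·0.6568 = 13.26 g
LOI: 4.417·0.001000 + 17.92·0.4792 + 20.19·0.3432 + 60.55·0.003000 + 225.0·0.05030 = 27.02 g
Net of LOI, the glass mass = 328.1 − 27.02 = 301.1 g (= Σ oxide masses)
wt % = oxide mass / glass mass × 100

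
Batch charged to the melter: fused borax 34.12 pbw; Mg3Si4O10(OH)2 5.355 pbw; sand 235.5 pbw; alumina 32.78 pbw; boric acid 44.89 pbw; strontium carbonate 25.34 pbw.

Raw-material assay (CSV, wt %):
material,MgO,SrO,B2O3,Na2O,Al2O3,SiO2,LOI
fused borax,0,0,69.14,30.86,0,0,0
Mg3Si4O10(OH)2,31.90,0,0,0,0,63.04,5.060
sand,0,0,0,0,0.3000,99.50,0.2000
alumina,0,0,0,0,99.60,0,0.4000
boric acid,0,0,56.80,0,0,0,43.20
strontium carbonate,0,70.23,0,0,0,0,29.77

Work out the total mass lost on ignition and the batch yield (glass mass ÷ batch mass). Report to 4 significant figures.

Intermediates appear, with 4-significant-digit rounding, at each printed step; all arithmetic holds exact precision in all steps; exactly one rounding is applied to each reported result. The derived quantities (net glass mass, totals, six oxide percentages, ignition loss, the yield) are rebuilt using the weight values per 350.2 pbw of glass at exact precision exactly as shown in the problem or answer text.
Per-material ignition loss:
  fused borax: 34.12 × 0 = 0 pbw
  Mg3Si4O10(OH)2: 5.355 × 0.05060 = 0.2710 pbw
  sand: 235.5 × 0.002000 = 0.4710 pbw
  alumina: 32.78 × 0.004000 = 0.1311 pbw
  boric acid: 44.89 × 0.4320 = 19.39 pbw
  strontium carbonate: 25.34 × 0.2977 = 7.544 pbw
Total LOI = 27.81 pbw
Glass = batch − LOI = 378.0 − 27.81 = 350.2 pbw

LOI loss = 27.81 pbw; glass = 350.2 pbw; yield = 92.64%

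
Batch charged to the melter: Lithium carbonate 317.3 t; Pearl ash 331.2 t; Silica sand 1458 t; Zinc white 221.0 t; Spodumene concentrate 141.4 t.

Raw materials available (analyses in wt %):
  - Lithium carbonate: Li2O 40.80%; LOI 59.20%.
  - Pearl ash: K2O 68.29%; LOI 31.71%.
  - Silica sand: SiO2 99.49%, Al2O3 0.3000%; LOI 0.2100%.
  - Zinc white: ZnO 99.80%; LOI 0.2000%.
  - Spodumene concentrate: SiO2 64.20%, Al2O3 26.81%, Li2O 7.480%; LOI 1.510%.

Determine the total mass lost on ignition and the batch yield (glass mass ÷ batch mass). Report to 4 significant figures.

LOI loss = 298.5 t; glass = 2170 t; yield = 87.91%

The working math runs at full float precision in all steps — mid-chain values are printed rounded off to 4 significant figures when written out — each reported number undergoes a single rounding — all derived quantities, which include the yield, totals, five oxide percentages, ignition loss, net glass mass, are carried in exact precision, as written in the problem or the answer, starting from the weights per 2170 t of glass.
Each material's LOI contribution:
  Lithium carbonate: 317.3 × 0.5920 = 187.8 t
  Pearl ash: 331.2 × 0.3171 = 105.0 t
  Silica sand: 1458 × 0.002100 = 3.062 t
  Zinc white: 221.0 × 0.002000 = 0.4420 t
  Spodumene concentrate: 141.4 × 0.01510 = 2.135 t
Total LOI = 298.5 t
Glass = batch − LOI = 2469 − 298.5 = 2170 t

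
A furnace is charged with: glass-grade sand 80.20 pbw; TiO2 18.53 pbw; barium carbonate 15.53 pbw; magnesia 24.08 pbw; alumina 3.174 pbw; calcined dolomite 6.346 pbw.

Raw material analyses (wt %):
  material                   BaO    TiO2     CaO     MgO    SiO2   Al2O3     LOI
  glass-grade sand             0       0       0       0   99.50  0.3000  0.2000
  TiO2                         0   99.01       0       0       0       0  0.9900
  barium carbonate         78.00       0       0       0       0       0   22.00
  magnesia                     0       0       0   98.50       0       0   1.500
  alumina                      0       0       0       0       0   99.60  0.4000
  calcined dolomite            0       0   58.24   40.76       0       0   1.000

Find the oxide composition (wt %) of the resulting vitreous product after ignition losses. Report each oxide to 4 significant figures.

Values along the way are displayed, rounded to four significant figures, in the printout — the whole derivation carries full precision through every step; exactly one rounding is applied to each reported value; all derived quantities are carried from the weighed amounts on 143.7 pbw of glass at exact precision (totals, the six compositions, the yield, LOI, net glass mass), as set out in question or answer.
Per-oxide mass from batch:
  BaO: 15.53·0.7800 = 12.11 pbw
  TiO2: 18.53·0.9901 = 18.35 pbw
  CaO: 6.346·0.5824 = 3.696 pbw
  MgO: 24.08·0.9850 + 6.346·0.4076 = 26.31 pbw
  SiO2: 80.20·0.9950 = 79.80 pbw
  Al2O3: 80.20·0.003000 + 3.174·0.9960 = 3.402 pbw
LOI: 80.20·0.002000 + 18.53·0.009900 + 15.53·0.2200 + 24.08·0.01500 + 3.174·0.004000 + 6.346·0.01000 = 4.198 pbw
Resulting glass, batch − LOI: 147.9 − 4.198 = 143.7 pbw (the oxide masses sum to this)
wt % = oxide mass / glass mass × 100

Glass mass = 143.7 pbw (batch 147.9 − LOI 4.198).
Composition: BaO 8.432%, TiO2 12.77%, CaO 2.573%, MgO 18.31%, SiO2 55.55%, Al2O3 2.368%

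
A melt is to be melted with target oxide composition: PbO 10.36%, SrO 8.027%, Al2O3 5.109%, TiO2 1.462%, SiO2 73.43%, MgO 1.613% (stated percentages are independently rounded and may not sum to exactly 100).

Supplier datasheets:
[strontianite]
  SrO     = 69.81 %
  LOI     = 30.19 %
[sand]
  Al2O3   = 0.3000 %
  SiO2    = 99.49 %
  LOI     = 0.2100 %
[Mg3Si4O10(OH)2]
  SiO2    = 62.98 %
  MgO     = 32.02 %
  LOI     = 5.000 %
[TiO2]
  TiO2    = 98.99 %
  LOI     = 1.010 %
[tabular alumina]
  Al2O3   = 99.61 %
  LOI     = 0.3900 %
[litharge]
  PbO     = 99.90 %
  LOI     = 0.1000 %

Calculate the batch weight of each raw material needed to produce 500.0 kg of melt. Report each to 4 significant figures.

All arithmetic holds exact precision in every operation — working values are displayed rounded to 4 significant digits at each printed step. Each reported figure is rounded exactly once; all derived quantities are recomputed at full precision (the yield, ignition loss, the totals, the six compositions, net glass mass) starting from the weights per 500.0 kg of glass as written in the question or the answer.
Oxide mass targets, per 500.0 kg melt:
  PbO: 10.36% × 500.0 = 51.80 kg
  SrO: 8.027% × 500.0 = 40.14 kg
  Al2O3: 5.109% × 500.0 = 25.54 kg
  TiO2: 1.462% × 500.0 = 7.310 kg
  SiO2: 73.43% × 500.0 = 367.2 kg
  MgO: 1.613% × 500.0 = 8.065 kg
Checking each oxide sum with the batch weights as given, versus the basis set out (sums match the target masses up to rounding of the answer):
  PbO: 51.85·0.9990 = 51.80 kg (target 51.80 kg)
  SrO: 57.49·0.6981 = 40.13 kg (target 40.14 kg)
  Al2O3: 353.1·0.003000 + 24.58·0.9961 = 25.54 kg (target 25.54 kg)
  TiO2: 7.385·0.9899 = 7.310 kg (target 7.310 kg)
  SiO2: 353.1·0.9949 + 25.19·0.6298 = 367.2 kg (target 367.2 kg)
  MgO: 25.19·0.3202 = 8.066 kg (target 8.065 kg)
Mass balance on the glass: total batch − LOI = 500.0 kg (the targets, summed, come to 500.0 kg; the stated basis being 500.0 kg — deltas are rounding alone).
Batch total: Σ batch = 519.6 kg; Σ batch·LOI gives LOI loss = 19.58 kg; as yield: glass ÷ batch → 96.23%.

Batch per 500.0 kg melt:
  strontianite: 57.49 kg
  sand: 353.1 kg
  Mg3Si4O10(OH)2: 25.19 kg
  TiO2: 7.385 kg
  tabular alumina: 24.58 kg
  litharge: 51.85 kg
Total batch = 519.6 kg; LOI loss = 19.58 kg; yield = 96.23%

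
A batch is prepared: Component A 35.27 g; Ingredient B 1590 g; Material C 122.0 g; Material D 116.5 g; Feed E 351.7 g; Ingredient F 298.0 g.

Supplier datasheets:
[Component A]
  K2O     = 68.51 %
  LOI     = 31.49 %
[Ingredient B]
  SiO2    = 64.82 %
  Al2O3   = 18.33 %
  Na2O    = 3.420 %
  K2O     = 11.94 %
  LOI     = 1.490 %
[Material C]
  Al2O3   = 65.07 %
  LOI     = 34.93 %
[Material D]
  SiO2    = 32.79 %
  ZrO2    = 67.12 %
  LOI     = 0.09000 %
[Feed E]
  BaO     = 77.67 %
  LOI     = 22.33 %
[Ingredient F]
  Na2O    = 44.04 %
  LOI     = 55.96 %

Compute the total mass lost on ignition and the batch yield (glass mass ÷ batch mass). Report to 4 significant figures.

LOI loss = 322.8 g; glass = 2191 g; yield = 87.16%

All internal work maintains full precision end to end. Intermediates appear, rounded to four significant figures, on the page. Every reported number is rounded only once; derived quantities, which include LOI, net glass mass, yield, totals, the six compositions, are re-derived in exact precision, exactly as printed in question or answer, from the weighed amounts at 2191 g of glass.
Loss on ignition, line by line:
  Component A: 35.27 × 0.3149 = 11.11 g
  Ingredient B: 1590 × 0.01490 = 23.69 g
  Material C: 122.0 × 0.3493 = 42.61 g
  Material D: 116.5 × 9.000e-04 = 0.1048 g
  Feed E: 351.7 × 0.2233 = 78.53 g
  Ingredient F: 298.0 × 0.5596 = 166.8 g
Total LOI = 322.8 g
Glass = batch − LOI = 2513 − 322.8 = 2191 g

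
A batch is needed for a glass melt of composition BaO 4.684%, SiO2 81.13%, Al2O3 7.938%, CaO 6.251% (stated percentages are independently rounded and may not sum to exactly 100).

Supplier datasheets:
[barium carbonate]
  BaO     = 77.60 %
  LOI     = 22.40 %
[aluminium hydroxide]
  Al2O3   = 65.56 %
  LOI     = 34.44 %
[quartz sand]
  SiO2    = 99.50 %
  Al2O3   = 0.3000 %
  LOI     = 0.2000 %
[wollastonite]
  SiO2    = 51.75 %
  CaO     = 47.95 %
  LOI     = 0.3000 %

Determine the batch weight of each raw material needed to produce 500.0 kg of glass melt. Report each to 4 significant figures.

Batch per 500.0 kg glass melt:
  barium carbonate: 30.18 kg
  aluminium hydroxide: 58.83 kg
  quartz sand: 373.8 kg
  wollastonite: 65.18 kg
Total batch = 528.0 kg; LOI loss = 27.96 kg; yield = 94.70%

All arithmetic maintains full precision at each step — in-progress results are shown rounded to 4 significant figures in the printout; every reported number is rounded exactly once. All derived quantities are rebuilt starting from the weights on 500.0 kg of glass in full float precision (glass mass, four oxide percentages, the totals, ignition loss, yield), exactly as shown in the problem or the answer.
Per-oxide target masses for 500.0 kg glass melt:
  BaO: 4.684% × 500.0 = 23.42 kg
  SiO2: 81.13% × 500.0 = 405.6 kg
  Al2O3: 7.938% × 500.0 = 39.69 kg
  CaO: 6.251% × 500.0 = 31.26 kg
A balance pass over the oxides, given the weights on record, for the quoted basis mass (summed amounts equal target values inside rounding margins):
  BaO: 30.18·0.7760 = 23.42 kg (target 23.42 kg)
  SiO2: 373.8·0.9950 + 65.18·0.5175 = 405.7 kg (target 405.6 kg)
  Al2O3: 58.83·0.6556 + 373.8·0.003000 = 39.69 kg (target 39.69 kg)
  CaO: 65.18·0.4795 = 31.25 kg (target 31.26 kg)
The glass-mass cross-check: net batch after ignition = 500.0 kg (summing oxide targets gives 500.0 kg; the stated basis being 500.0 kg — deltas are rounding alone).
Batch grand total — Σ batch = 528.0 kg; the LOI term Σ batch·LOI equals 27.96 kg; the yield ratio, glass ÷ batch: 94.70%.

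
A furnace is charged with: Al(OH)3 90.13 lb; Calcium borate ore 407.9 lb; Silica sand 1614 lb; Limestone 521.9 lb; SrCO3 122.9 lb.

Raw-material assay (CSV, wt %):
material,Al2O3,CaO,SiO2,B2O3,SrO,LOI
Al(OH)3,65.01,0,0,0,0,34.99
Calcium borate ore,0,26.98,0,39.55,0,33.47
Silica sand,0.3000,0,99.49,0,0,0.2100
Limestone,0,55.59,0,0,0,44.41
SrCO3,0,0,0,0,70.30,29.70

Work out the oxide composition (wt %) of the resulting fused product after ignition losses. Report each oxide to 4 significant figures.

Glass mass = 2317 lb (batch 2757 − LOI 439.7).
Composition: Al2O3 2.738%, CaO 17.27%, SiO2 69.30%, B2O3 6.962%, SrO 3.729%

Mid-chain values appear, rounded to 4 significant figures, in the working — all internal work maintains full precision from first step to last. Each reported figure is rounded once only — the derived quantities (five oxide percentages, yield, ignition loss, glass mass, the totals) are rebuilt at full precision from the batch weights on 2317 lb of glass, precisely as stated by the problem or the answer.
Per-oxide mass from batch:
  Al2O3: 90.13·0.6501 + 1614·0.003000 = 63.44 lb
  CaO: 407.9·0.2698 + 521.9·0.5559 = 400.2 lb
  SiO2: 1614·0.9949 = 1606 lb
  B2O3: 407.9·0.3955 = 161.3 lb
  SrO: 122.9·0.7030 = 86.40 lb
LOI: 90.13·0.3499 + 407.9·0.3347 + 1614·0.002100 + 521.9·0.4441 + 122.9·0.2970 = 439.7 lb
batch − LOI leaves glass = 2757 − 439.7 = 2317 lb (consistent with Σ oxide mass)
percent by weight: oxide/glass ×100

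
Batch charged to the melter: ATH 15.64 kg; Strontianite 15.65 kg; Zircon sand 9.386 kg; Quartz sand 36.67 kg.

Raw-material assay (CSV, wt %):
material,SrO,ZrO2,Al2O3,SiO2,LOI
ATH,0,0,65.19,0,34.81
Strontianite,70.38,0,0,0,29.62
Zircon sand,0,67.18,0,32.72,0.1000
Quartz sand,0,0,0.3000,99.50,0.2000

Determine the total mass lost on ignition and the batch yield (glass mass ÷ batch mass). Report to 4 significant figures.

The intermediate values are shown rounded to four significant figures when written out — the working math maintains exact precision at every stage — each reported value takes just one rounding — the derived quantities are computed using the weight values at 67.18 kg of glass in full float precision (the totals, the yield, the four compositions, LOI, net glass mass), as given in the question or the answer.
Ignition loss by material:
  ATH: 15.64 × 0.3481 = 5.444 kg
  Strontianite: 15.65 × 0.2962 = 4.636 kg
  Zircon sand: 9.386 × 0.001000 = 0.009386 kg
  Quartz sand: 36.67 × 0.002000 = 0.07334 kg
Total LOI = 10.16 kg
Glass = batch − LOI = 77.35 − 10.16 = 67.18 kg

LOI loss = 10.16 kg; glass = 67.18 kg; yield = 86.86%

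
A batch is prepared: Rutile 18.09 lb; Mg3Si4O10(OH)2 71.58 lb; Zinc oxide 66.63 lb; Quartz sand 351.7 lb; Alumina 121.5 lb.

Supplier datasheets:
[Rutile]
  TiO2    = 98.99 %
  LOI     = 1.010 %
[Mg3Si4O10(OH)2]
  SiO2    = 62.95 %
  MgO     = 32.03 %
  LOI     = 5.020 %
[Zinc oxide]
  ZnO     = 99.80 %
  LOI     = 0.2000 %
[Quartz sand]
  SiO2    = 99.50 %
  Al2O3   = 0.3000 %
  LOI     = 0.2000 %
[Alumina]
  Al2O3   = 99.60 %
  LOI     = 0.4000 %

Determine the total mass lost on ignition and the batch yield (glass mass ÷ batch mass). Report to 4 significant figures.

The intermediate values are displayed rounded to four significant figures when written out — each numeric step maintains exact precision in all steps; a single rounding produces every reported number. Derived quantities are re-derived from the batch weights for 624.4 lb of glass at full float precision (glass mass, five oxide percentages, yield, ignition loss, the totals) exactly as shown in the question or the answer.
LOI of each material in turn:
  Rutile: 18.09 × 0.01010 = 0.1827 lb
  Mg3Si4O10(OH)2: 71.58 × 0.05020 = 3.593 lb
  Zinc oxide: 66.63 × 0.002000 = 0.1333 lb
  Quartz sand: 351.7 × 0.002000 = 0.7034 lb
  Alumina: 121.5 × 0.004000 = 0.4860 lb
Total LOI = 5.099 lb
Glass = batch − LOI = 629.5 − 5.099 = 624.4 lb

LOI loss = 5.099 lb; glass = 624.4 lb; yield = 99.19%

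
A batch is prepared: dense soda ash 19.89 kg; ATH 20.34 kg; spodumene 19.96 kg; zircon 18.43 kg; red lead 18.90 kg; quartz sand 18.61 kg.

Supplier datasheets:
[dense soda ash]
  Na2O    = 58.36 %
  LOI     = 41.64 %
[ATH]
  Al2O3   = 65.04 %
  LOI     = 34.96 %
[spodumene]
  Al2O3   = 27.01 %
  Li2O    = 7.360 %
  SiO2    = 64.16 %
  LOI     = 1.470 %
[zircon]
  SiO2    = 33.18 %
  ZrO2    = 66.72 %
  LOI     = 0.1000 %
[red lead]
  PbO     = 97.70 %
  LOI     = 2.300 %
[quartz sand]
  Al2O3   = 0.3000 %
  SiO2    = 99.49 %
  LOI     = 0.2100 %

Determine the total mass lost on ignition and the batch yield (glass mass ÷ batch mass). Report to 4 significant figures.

All internal work runs at exact precision from first step to last — working values are printed rounded to 4 significant figures on the page; exactly one rounding lands on every reported number. All derived quantities are computed at full float precision (yield, glass mass, the six compositions, totals, ignition loss) using the weight values at 99.95 kg of glass as given in the problem or the answer.
Ignition loss by material:
  dense soda ash: 19.89 × 0.4164 = 8.282 kg
  ATH: 20.34 × 0.3496 = 7.111 kg
  spodumene: 19.96 × 0.01470 = 0.2934 kg
  zircon: 18.43 × 0.001000 = 0.01843 kg
  red lead: 18.90 × 0.02300 = 0.4347 kg
  quartz sand: 18.61 × 0.002100 = 0.03908 kg
Total LOI = 16.18 kg
Glass = batch − LOI = 116.1 − 16.18 = 99.95 kg

LOI loss = 16.18 kg; glass = 99.95 kg; yield = 86.07%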